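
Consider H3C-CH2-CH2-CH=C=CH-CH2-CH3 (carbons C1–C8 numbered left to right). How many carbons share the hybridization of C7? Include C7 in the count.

C7 is sp3 (only σ bonds).
C1: sp3 ✓
C2: sp3 ✓
C3: sp3 ✓
C4: sp2
C5: sp
C6: sp2
C7: sp3 ✓
C8: sp3 ✓
5 carbons are sp3.

5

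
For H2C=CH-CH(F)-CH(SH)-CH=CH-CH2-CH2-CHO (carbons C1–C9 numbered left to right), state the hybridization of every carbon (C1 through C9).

C1 (3 σ bonds, plus one π bond) has steric number 3: sp2.
C2: 3 σ bonds, plus one π bond; 3 regions of electron density → sp2.
C3 has 4 σ bonds: steric number 4 → sp3.
C4 is sp3: 4 σ bonds, 4 electron-density regions.
C5 carries 3 σ bonds, plus one π bond, giving a steric number of 3, so it is sp2.
C6 (3 σ bonds, plus one π bond) has steric number 3: sp2.
C7 is sp3: 4 σ bonds, 4 electron-density regions.
C8 — 4 σ bonds. Steric number 4, so sp3.
C9 — 3 σ bonds, plus one π bond. Steric number 3, so sp2.

C1 sp2, C2 sp2, C3 sp3, C4 sp3, C5 sp2, C6 sp2, C7 sp3, C8 sp3, C9 sp2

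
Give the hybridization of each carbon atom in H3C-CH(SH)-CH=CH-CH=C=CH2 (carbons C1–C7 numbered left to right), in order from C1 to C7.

C1 — 4 σ bonds. Steric number 4, so sp3.
C2 carries 4 σ bonds, giving a steric number of 4, so it is sp3.
C3 has 3 σ bonds, plus one π bond: steric number 3 → sp2.
C4: 3 σ bonds, plus one π bond; 3 regions of electron density → sp2.
C5 (3 σ bonds, plus one π bond) has steric number 3: sp2.
C6 has 2 σ bonds, plus two π bonds: steric number 2 → sp.
C7: 3 σ bonds, plus one π bond — 3 electron domains, sp2.

C1 sp3, C2 sp3, C3 sp2, C4 sp2, C5 sp2, C6 sp, C7 sp2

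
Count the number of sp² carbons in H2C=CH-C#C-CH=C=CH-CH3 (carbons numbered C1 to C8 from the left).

C1: sp2 ✓
C2: sp2 ✓
C3: sp
C4: sp
C5: sp2 ✓
C6: sp
C7: sp2 ✓
C8: sp3
C1, C2, C5, C7 → 4 sp2 carbons.

4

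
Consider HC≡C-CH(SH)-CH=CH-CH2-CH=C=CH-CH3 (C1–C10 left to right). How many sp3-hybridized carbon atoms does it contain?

3

C1: sp
C2: sp
C3: sp3 ✓
C4: sp2
C5: sp2
C6: sp3 ✓
C7: sp2
C8: sp
C9: sp2
C10: sp3 ✓
C3, C6, C10 → 3 sp3 carbons.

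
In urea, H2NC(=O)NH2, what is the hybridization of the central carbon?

The central carbon has 3 σ bonds, plus one π bond: steric number 3 → sp2.

sp2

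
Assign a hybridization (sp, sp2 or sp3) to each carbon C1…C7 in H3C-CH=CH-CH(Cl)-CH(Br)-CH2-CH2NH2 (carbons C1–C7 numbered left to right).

C1 — 4 σ bonds. Steric number 4, so sp3.
C2 is sp2: 3 σ bonds, plus one π bond, 3 electron-density regions.
C3 carries 3 σ bonds, plus one π bond, giving a steric number of 3, so it is sp2.
C4: 4 σ bonds — 4 electron domains, sp3.
C5: 4 σ bonds; 4 regions of electron density → sp3.
C6 is sp3: 4 σ bonds, 4 electron-density regions.
C7 is sp3: 4 σ bonds, 4 electron-density regions.

C1 sp3, C2 sp2, C3 sp2, C4 sp3, C5 sp3, C6 sp3, C7 sp3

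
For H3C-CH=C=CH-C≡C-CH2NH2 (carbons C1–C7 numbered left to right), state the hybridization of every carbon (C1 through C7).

C1 sp3, C2 sp2, C3 sp, C4 sp2, C5 sp, C6 sp, C7 sp3

C1 is sp3: 4 σ bonds, 4 electron-density regions.
C2 has 3 σ bonds, plus one π bond: steric number 3 → sp2.
C3 — 2 σ bonds, plus two π bonds. Steric number 2, so sp.
C4 — 3 σ bonds, plus one π bond. Steric number 3, so sp2.
C5 carries 2 σ bonds, plus two π bonds, giving a steric number of 2, so it is sp.
C6 has 2 σ bonds, plus two π bonds: steric number 2 → sp.
C7 is sp3: 4 σ bonds, 4 electron-density regions.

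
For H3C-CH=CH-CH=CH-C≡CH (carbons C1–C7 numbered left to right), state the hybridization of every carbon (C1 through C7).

C1: 4 σ bonds — 4 electron domains, sp3.
C2 carries 3 σ bonds, plus one π bond, giving a steric number of 3, so it is sp2.
C3 (3 σ bonds, plus one π bond) has steric number 3: sp2.
C4 carries 3 σ bonds, plus one π bond, giving a steric number of 3, so it is sp2.
C5 carries 3 σ bonds, plus one π bond, giving a steric number of 3, so it is sp2.
C6: 2 σ bonds, plus two π bonds — 2 electron domains, sp.
C7 is sp: 2 σ bonds, plus two π bonds, 2 electron-density regions.

C1 sp3, C2 sp2, C3 sp2, C4 sp2, C5 sp2, C6 sp, C7 sp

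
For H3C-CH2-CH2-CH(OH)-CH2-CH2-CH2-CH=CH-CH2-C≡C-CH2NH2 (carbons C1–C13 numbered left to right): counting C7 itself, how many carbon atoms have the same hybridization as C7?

9

C7 is sp3 (only σ bonds).
C1: sp3 ✓
C2: sp3 ✓
C3: sp3 ✓
C4: sp3 ✓
C5: sp3 ✓
C6: sp3 ✓
C7: sp3 ✓
C8: sp2
C9: sp2
C10: sp3 ✓
C11: sp
C12: sp
C13: sp3 ✓
9 carbons are sp3.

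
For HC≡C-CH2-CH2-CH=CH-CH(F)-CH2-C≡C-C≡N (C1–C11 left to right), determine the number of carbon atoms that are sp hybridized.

5

C1: sp ✓
C2: sp ✓
C3: sp3
C4: sp3
C5: sp2
C6: sp2
C7: sp3
C8: sp3
C9: sp ✓
C10: sp ✓
C11: sp ✓
C1, C2, C9, C10, C11 → 5 sp carbons.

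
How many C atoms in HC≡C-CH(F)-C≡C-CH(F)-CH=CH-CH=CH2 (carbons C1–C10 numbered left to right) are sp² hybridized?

C1: sp
C2: sp
C3: sp3
C4: sp
C5: sp
C6: sp3
C7: sp2 ✓
C8: sp2 ✓
C9: sp2 ✓
C10: sp2 ✓
C7, C8, C9, C10 → 4 sp2 carbons.

4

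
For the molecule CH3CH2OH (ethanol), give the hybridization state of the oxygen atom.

The oxygen atom (2 σ bonds and 2 lone pairs) has steric number 4: sp3.

sp³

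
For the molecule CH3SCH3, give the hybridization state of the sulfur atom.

sp3

The sulfur atom: 2 σ bonds and 2 lone pairs — 4 electron domains, sp3.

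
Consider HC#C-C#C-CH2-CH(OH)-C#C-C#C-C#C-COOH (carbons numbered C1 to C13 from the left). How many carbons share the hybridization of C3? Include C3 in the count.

10

C3 is sp (two π bonds).
C1: sp ✓
C2: sp ✓
C3: sp ✓
C4: sp ✓
C5: sp3
C6: sp3
C7: sp ✓
C8: sp ✓
C9: sp ✓
C10: sp ✓
C11: sp ✓
C12: sp ✓
C13: sp2
10 carbons are sp.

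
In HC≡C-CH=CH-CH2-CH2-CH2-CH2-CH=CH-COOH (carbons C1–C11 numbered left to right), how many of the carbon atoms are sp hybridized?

C1: sp ✓
C2: sp ✓
C3: sp2
C4: sp2
C5: sp3
C6: sp3
C7: sp3
C8: sp3
C9: sp2
C10: sp2
C11: sp2
C1, C2 → 2 sp carbons.

2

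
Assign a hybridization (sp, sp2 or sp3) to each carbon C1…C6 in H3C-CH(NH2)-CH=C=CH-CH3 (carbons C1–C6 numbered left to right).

C1 sp3, C2 sp3, C3 sp2, C4 sp, C5 sp2, C6 sp3

C1: 4 σ bonds — 4 electron domains, sp3.
C2 (4 σ bonds) has steric number 4: sp3.
C3 is sp2: 3 σ bonds, plus one π bond, 3 electron-density regions.
C4 is sp: 2 σ bonds, plus two π bonds, 2 electron-density regions.
C5 has 3 σ bonds, plus one π bond: steric number 3 → sp2.
C6 is sp3: 4 σ bonds, 4 electron-density regions.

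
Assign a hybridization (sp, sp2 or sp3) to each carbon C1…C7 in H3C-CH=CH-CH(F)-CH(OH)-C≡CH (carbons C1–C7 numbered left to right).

C1 is sp3: 4 σ bonds, 4 electron-density regions.
C2: 3 σ bonds, plus one π bond — 3 electron domains, sp2.
C3 is sp2: 3 σ bonds, plus one π bond, 3 electron-density regions.
C4: 4 σ bonds — 4 electron domains, sp3.
C5: 4 σ bonds — 4 electron domains, sp3.
C6 is sp: 2 σ bonds, plus two π bonds, 2 electron-density regions.
C7 is sp: 2 σ bonds, plus two π bonds, 2 electron-density regions.

C1 sp3, C2 sp2, C3 sp2, C4 sp3, C5 sp3, C6 sp, C7 sp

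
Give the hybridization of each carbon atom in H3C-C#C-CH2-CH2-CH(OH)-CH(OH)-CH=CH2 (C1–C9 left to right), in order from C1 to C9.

C1 (4 σ bonds) has steric number 4: sp3.
C2 carries 2 σ bonds, plus two π bonds, giving a steric number of 2, so it is sp.
C3 is sp: 2 σ bonds, plus two π bonds, 2 electron-density regions.
C4 — 4 σ bonds. Steric number 4, so sp3.
C5 (4 σ bonds) has steric number 4: sp3.
C6: 4 σ bonds; 4 regions of electron density → sp3.
C7: 4 σ bonds; 4 regions of electron density → sp3.
C8 has 3 σ bonds, plus one π bond: steric number 3 → sp2.
C9 is sp2: 3 σ bonds, plus one π bond, 3 electron-density regions.

C1 sp3, C2 sp, C3 sp, C4 sp3, C5 sp3, C6 sp3, C7 sp3, C8 sp2, C9 sp2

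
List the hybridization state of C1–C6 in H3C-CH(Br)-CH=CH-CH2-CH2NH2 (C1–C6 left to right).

C1 sp3, C2 sp3, C3 sp2, C4 sp2, C5 sp3, C6 sp3

C1 — 4 σ bonds. Steric number 4, so sp3.
C2: 4 σ bonds — 4 electron domains, sp3.
C3: 3 σ bonds, plus one π bond — 3 electron domains, sp2.
C4 (3 σ bonds, plus one π bond) has steric number 3: sp2.
C5 (4 σ bonds) has steric number 4: sp3.
C6 is sp3: 4 σ bonds, 4 electron-density regions.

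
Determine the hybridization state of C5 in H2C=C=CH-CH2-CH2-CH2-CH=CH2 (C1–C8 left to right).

sp3

C5: 4 σ bonds — 4 electron domains, sp3.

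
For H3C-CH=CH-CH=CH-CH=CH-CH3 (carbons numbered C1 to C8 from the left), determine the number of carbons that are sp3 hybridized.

2

C1: sp3 ✓
C2: sp2
C3: sp2
C4: sp2
C5: sp2
C6: sp2
C7: sp2
C8: sp3 ✓
C1, C8 → 2 sp3 carbons.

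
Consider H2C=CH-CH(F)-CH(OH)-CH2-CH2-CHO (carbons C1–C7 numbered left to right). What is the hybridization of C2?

sp2

C2 (3 σ bonds, plus one π bond) has steric number 3: sp2.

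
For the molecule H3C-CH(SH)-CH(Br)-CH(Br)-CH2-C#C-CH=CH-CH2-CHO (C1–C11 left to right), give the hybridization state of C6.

sp

C6: 2 σ bonds, plus two π bonds; 2 regions of electron density → sp.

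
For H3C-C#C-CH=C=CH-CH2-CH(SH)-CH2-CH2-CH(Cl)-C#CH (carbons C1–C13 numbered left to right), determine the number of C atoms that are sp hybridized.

C1: sp3
C2: sp ✓
C3: sp ✓
C4: sp2
C5: sp ✓
C6: sp2
C7: sp3
C8: sp3
C9: sp3
C10: sp3
C11: sp3
C12: sp ✓
C13: sp ✓
C2, C3, C5, C12, C13 → 5 sp carbons.

5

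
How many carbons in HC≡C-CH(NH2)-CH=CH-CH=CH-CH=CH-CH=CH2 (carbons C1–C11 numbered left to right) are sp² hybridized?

C1: sp
C2: sp
C3: sp3
C4: sp2 ✓
C5: sp2 ✓
C6: sp2 ✓
C7: sp2 ✓
C8: sp2 ✓
C9: sp2 ✓
C10: sp2 ✓
C11: sp2 ✓
C4, C5, C6, C7, C8, C9, C10, C11 → 8 sp2 carbons.

8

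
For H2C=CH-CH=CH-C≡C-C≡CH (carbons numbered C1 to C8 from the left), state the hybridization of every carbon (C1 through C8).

C1 sp2, C2 sp2, C3 sp2, C4 sp2, C5 sp, C6 sp, C7 sp, C8 sp

C1 carries 3 σ bonds, plus one π bond, giving a steric number of 3, so it is sp2.
C2 — 3 σ bonds, plus one π bond. Steric number 3, so sp2.
C3: 3 σ bonds, plus one π bond — 3 electron domains, sp2.
C4: 3 σ bonds, plus one π bond — 3 electron domains, sp2.
C5 has 2 σ bonds, plus two π bonds: steric number 2 → sp.
C6: 2 σ bonds, plus two π bonds; 2 regions of electron density → sp.
C7 has 2 σ bonds, plus two π bonds: steric number 2 → sp.
C8 (2 σ bonds, plus two π bonds) has steric number 2: sp.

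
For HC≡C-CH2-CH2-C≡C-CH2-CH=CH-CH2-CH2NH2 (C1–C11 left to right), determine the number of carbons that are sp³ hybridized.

5

C1: sp
C2: sp
C3: sp3 ✓
C4: sp3 ✓
C5: sp
C6: sp
C7: sp3 ✓
C8: sp2
C9: sp2
C10: sp3 ✓
C11: sp3 ✓
C3, C4, C7, C10, C11 → 5 sp3 carbons.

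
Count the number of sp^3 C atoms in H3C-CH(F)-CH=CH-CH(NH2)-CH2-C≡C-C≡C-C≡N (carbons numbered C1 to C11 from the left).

C1: sp3 ✓
C2: sp3 ✓
C3: sp2
C4: sp2
C5: sp3 ✓
C6: sp3 ✓
C7: sp
C8: sp
C9: sp
C10: sp
C11: sp
C1, C2, C5, C6 → 4 sp3 carbons.

4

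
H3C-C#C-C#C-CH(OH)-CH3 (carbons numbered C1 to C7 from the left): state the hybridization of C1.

C1 carries 4 σ bonds, giving a steric number of 4, so it is sp3.

sp^3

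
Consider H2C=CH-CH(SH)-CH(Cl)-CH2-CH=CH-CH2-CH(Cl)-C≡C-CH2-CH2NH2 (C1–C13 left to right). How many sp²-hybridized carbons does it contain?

C1: sp2 ✓
C2: sp2 ✓
C3: sp3
C4: sp3
C5: sp3
C6: sp2 ✓
C7: sp2 ✓
C8: sp3
C9: sp3
C10: sp
C11: sp
C12: sp3
C13: sp3
C1, C2, C6, C7 → 4 sp2 carbons.

4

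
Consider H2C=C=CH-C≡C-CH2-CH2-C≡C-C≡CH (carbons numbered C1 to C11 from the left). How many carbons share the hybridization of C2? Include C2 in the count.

7

C2 is sp (two π bonds).
C1: sp2
C2: sp ✓
C3: sp2
C4: sp ✓
C5: sp ✓
C6: sp3
C7: sp3
C8: sp ✓
C9: sp ✓
C10: sp ✓
C11: sp ✓
7 carbons are sp.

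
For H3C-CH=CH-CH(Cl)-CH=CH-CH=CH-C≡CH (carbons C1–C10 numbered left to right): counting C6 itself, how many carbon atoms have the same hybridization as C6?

C6 is sp2 (one π bond).
C1: sp3
C2: sp2 ✓
C3: sp2 ✓
C4: sp3
C5: sp2 ✓
C6: sp2 ✓
C7: sp2 ✓
C8: sp2 ✓
C9: sp
C10: sp
6 carbons are sp2.

6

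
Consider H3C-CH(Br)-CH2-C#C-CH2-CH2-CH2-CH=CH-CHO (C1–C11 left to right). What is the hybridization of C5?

C5 (2 σ bonds, plus two π bonds) has steric number 2: sp.

sp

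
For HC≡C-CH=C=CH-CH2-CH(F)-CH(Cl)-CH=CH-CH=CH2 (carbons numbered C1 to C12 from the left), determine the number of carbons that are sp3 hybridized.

C1: sp
C2: sp
C3: sp2
C4: sp
C5: sp2
C6: sp3 ✓
C7: sp3 ✓
C8: sp3 ✓
C9: sp2
C10: sp2
C11: sp2
C12: sp2
C6, C7, C8 → 3 sp3 carbons.

3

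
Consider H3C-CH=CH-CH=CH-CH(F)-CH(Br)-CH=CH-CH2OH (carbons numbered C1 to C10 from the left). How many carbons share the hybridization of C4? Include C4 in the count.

6

C4 is sp2 (one π bond).
C1: sp3
C2: sp2 ✓
C3: sp2 ✓
C4: sp2 ✓
C5: sp2 ✓
C6: sp3
C7: sp3
C8: sp2 ✓
C9: sp2 ✓
C10: sp3
6 carbons are sp2.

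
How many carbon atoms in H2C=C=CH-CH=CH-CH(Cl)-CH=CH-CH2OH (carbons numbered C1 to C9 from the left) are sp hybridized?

1

C1: sp2
C2: sp ✓
C3: sp2
C4: sp2
C5: sp2
C6: sp3
C7: sp2
C8: sp2
C9: sp3
C2 → 1 sp carbon.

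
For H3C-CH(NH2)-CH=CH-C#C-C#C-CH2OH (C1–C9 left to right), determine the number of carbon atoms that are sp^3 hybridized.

3

C1: sp3 ✓
C2: sp3 ✓
C3: sp2
C4: sp2
C5: sp
C6: sp
C7: sp
C8: sp
C9: sp3 ✓
C1, C2, C9 → 3 sp3 carbons.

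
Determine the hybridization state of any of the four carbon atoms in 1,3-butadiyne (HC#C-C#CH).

sp

Every carbon is part of a C≡C triple bond: two σ regions → sp.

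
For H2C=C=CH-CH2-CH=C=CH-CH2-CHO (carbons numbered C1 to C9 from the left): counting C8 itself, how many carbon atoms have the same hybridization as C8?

2

C8 is sp3 (only σ bonds).
C1: sp2
C2: sp
C3: sp2
C4: sp3 ✓
C5: sp2
C6: sp
C7: sp2
C8: sp3 ✓
C9: sp2
2 carbons are sp3.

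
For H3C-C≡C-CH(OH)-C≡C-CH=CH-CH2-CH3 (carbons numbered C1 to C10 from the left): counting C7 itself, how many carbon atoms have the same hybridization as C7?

2

C7 is sp2 (one π bond).
C1: sp3
C2: sp
C3: sp
C4: sp3
C5: sp
C6: sp
C7: sp2 ✓
C8: sp2 ✓
C9: sp3
C10: sp3
2 carbons are sp2.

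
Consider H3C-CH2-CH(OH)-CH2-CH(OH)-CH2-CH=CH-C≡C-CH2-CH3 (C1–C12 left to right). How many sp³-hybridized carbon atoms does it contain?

8

C1: sp3 ✓
C2: sp3 ✓
C3: sp3 ✓
C4: sp3 ✓
C5: sp3 ✓
C6: sp3 ✓
C7: sp2
C8: sp2
C9: sp
C10: sp
C11: sp3 ✓
C12: sp3 ✓
C1, C2, C3, C4, C5, C6, C11, C12 → 8 sp3 carbons.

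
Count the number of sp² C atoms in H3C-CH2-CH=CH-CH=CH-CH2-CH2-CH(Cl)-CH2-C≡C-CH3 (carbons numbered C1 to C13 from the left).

C1: sp3
C2: sp3
C3: sp2 ✓
C4: sp2 ✓
C5: sp2 ✓
C6: sp2 ✓
C7: sp3
C8: sp3
C9: sp3
C10: sp3
C11: sp
C12: sp
C13: sp3
C3, C4, C5, C6 → 4 sp2 carbons.

4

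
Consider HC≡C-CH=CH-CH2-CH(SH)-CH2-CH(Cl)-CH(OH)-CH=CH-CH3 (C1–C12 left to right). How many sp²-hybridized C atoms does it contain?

C1: sp
C2: sp
C3: sp2 ✓
C4: sp2 ✓
C5: sp3
C6: sp3
C7: sp3
C8: sp3
C9: sp3
C10: sp2 ✓
C11: sp2 ✓
C12: sp3
C3, C4, C10, C11 → 4 sp2 carbons.

4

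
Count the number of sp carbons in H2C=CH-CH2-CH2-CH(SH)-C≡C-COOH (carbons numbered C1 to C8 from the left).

2

C1: sp2
C2: sp2
C3: sp3
C4: sp3
C5: sp3
C6: sp ✓
C7: sp ✓
C8: sp2
C6, C7 → 2 sp carbons.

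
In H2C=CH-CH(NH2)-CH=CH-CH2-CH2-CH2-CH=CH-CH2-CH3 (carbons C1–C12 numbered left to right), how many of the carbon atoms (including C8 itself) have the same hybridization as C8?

C8 is sp3 (only σ bonds).
C1: sp2
C2: sp2
C3: sp3 ✓
C4: sp2
C5: sp2
C6: sp3 ✓
C7: sp3 ✓
C8: sp3 ✓
C9: sp2
C10: sp2
C11: sp3 ✓
C12: sp3 ✓
6 carbons are sp3.

6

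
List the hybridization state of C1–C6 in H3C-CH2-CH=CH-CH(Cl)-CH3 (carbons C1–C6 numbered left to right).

C1 sp3, C2 sp3, C3 sp2, C4 sp2, C5 sp3, C6 sp3

C1: 4 σ bonds; 4 regions of electron density → sp3.
C2 has 4 σ bonds: steric number 4 → sp3.
C3: 3 σ bonds, plus one π bond; 3 regions of electron density → sp2.
C4 has 3 σ bonds, plus one π bond: steric number 3 → sp2.
C5 carries 4 σ bonds, giving a steric number of 4, so it is sp3.
C6 — 4 σ bonds. Steric number 4, so sp3.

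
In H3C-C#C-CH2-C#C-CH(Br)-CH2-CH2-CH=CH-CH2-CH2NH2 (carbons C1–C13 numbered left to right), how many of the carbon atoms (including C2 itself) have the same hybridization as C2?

4

C2 is sp (two π bonds).
C1: sp3
C2: sp ✓
C3: sp ✓
C4: sp3
C5: sp ✓
C6: sp ✓
C7: sp3
C8: sp3
C9: sp3
C10: sp2
C11: sp2
C12: sp3
C13: sp3
4 carbons are sp.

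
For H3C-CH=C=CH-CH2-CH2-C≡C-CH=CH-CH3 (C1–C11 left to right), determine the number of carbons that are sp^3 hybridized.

4

C1: sp3 ✓
C2: sp2
C3: sp
C4: sp2
C5: sp3 ✓
C6: sp3 ✓
C7: sp
C8: sp
C9: sp2
C10: sp2
C11: sp3 ✓
C1, C5, C6, C11 → 4 sp3 carbons.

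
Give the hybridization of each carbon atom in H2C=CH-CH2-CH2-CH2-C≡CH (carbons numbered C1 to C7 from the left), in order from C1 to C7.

C1 sp2, C2 sp2, C3 sp3, C4 sp3, C5 sp3, C6 sp, C7 sp

C1 carries 3 σ bonds, plus one π bond, giving a steric number of 3, so it is sp2.
C2 is sp2: 3 σ bonds, plus one π bond, 3 electron-density regions.
C3 has 4 σ bonds: steric number 4 → sp3.
C4: 4 σ bonds — 4 electron domains, sp3.
C5: 4 σ bonds; 4 regions of electron density → sp3.
C6: 2 σ bonds, plus two π bonds — 2 electron domains, sp.
C7 — 2 σ bonds, plus two π bonds. Steric number 2, so sp.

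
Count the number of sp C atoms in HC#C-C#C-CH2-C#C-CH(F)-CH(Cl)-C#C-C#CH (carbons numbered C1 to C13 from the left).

C1: sp ✓
C2: sp ✓
C3: sp ✓
C4: sp ✓
C5: sp3
C6: sp ✓
C7: sp ✓
C8: sp3
C9: sp3
C10: sp ✓
C11: sp ✓
C12: sp ✓
C13: sp ✓
C1, C2, C3, C4, C6, C7, C10, C11, C12, C13 → 10 sp carbons.

10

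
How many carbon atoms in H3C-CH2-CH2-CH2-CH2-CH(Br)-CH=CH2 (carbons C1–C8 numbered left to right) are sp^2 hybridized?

2

C1: sp3
C2: sp3
C3: sp3
C4: sp3
C5: sp3
C6: sp3
C7: sp2 ✓
C8: sp2 ✓
C7, C8 → 2 sp2 carbons.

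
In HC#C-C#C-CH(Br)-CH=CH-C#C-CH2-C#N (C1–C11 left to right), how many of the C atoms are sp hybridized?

C1: sp ✓
C2: sp ✓
C3: sp ✓
C4: sp ✓
C5: sp3
C6: sp2
C7: sp2
C8: sp ✓
C9: sp ✓
C10: sp3
C11: sp ✓
C1, C2, C3, C4, C8, C9, C11 → 7 sp carbons.

7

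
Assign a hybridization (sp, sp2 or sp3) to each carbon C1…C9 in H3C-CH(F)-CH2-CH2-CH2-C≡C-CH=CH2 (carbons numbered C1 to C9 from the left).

C1 has 4 σ bonds: steric number 4 → sp3.
C2: 4 σ bonds; 4 regions of electron density → sp3.
C3 carries 4 σ bonds, giving a steric number of 4, so it is sp3.
C4 — 4 σ bonds. Steric number 4, so sp3.
C5 carries 4 σ bonds, giving a steric number of 4, so it is sp3.
C6 is sp: 2 σ bonds, plus two π bonds, 2 electron-density regions.
C7 — 2 σ bonds, plus two π bonds. Steric number 2, so sp.
C8 (3 σ bonds, plus one π bond) has steric number 3: sp2.
C9 is sp2: 3 σ bonds, plus one π bond, 3 electron-density regions.

C1 sp3, C2 sp3, C3 sp3, C4 sp3, C5 sp3, C6 sp, C7 sp, C8 sp2, C9 sp2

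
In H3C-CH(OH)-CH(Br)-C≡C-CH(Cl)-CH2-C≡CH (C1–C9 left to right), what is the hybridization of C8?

sp

C8 (2 σ bonds, plus two π bonds) has steric number 2: sp.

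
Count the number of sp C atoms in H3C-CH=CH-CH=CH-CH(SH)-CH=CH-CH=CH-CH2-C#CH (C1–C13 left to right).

2

C1: sp3
C2: sp2
C3: sp2
C4: sp2
C5: sp2
C6: sp3
C7: sp2
C8: sp2
C9: sp2
C10: sp2
C11: sp3
C12: sp ✓
C13: sp ✓
C12, C13 → 2 sp carbons.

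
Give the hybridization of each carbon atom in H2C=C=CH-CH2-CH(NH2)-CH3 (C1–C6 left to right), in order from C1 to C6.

C1 sp2, C2 sp, C3 sp2, C4 sp3, C5 sp3, C6 sp3

C1 carries 3 σ bonds, plus one π bond, giving a steric number of 3, so it is sp2.
C2 is sp: 2 σ bonds, plus two π bonds, 2 electron-density regions.
C3 is sp2: 3 σ bonds, plus one π bond, 3 electron-density regions.
C4 has 4 σ bonds: steric number 4 → sp3.
C5 is sp3: 4 σ bonds, 4 electron-density regions.
C6 carries 4 σ bonds, giving a steric number of 4, so it is sp3.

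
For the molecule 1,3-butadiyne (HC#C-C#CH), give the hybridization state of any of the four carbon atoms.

Every carbon is part of a C≡C triple bond: two σ regions → sp.

sp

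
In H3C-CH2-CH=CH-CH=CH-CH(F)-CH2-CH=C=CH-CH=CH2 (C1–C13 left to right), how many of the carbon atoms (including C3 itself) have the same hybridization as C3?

C3 is sp2 (one π bond).
C1: sp3
C2: sp3
C3: sp2 ✓
C4: sp2 ✓
C5: sp2 ✓
C6: sp2 ✓
C7: sp3
C8: sp3
C9: sp2 ✓
C10: sp
C11: sp2 ✓
C12: sp2 ✓
C13: sp2 ✓
8 carbons are sp2.

8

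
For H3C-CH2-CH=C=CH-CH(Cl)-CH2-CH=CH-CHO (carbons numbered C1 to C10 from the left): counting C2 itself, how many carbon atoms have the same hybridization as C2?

C2 is sp3 (only σ bonds).
C1: sp3 ✓
C2: sp3 ✓
C3: sp2
C4: sp
C5: sp2
C6: sp3 ✓
C7: sp3 ✓
C8: sp2
C9: sp2
C10: sp2
4 carbons are sp3.

4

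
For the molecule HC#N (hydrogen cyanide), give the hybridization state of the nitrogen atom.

sp

The nitrogen atom — 1 σ bond and 1 lone pair, plus two π bonds. Steric number 2, so sp.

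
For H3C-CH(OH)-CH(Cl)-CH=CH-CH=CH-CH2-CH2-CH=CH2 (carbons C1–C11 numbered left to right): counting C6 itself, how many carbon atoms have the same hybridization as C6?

C6 is sp2 (one π bond).
C1: sp3
C2: sp3
C3: sp3
C4: sp2 ✓
C5: sp2 ✓
C6: sp2 ✓
C7: sp2 ✓
C8: sp3
C9: sp3
C10: sp2 ✓
C11: sp2 ✓
6 carbons are sp2.

6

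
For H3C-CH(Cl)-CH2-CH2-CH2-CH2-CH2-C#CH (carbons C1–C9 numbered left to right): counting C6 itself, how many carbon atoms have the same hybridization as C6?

7

C6 is sp3 (only σ bonds).
C1: sp3 ✓
C2: sp3 ✓
C3: sp3 ✓
C4: sp3 ✓
C5: sp3 ✓
C6: sp3 ✓
C7: sp3 ✓
C8: sp
C9: sp
7 carbons are sp3.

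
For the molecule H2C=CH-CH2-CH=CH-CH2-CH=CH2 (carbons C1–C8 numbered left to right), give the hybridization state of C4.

sp²

C4 has 3 σ bonds, plus one π bond: steric number 3 → sp2.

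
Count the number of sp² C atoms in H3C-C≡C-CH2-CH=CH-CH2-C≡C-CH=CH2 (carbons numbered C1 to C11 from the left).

4

C1: sp3
C2: sp
C3: sp
C4: sp3
C5: sp2 ✓
C6: sp2 ✓
C7: sp3
C8: sp
C9: sp
C10: sp2 ✓
C11: sp2 ✓
C5, C6, C10, C11 → 4 sp2 carbons.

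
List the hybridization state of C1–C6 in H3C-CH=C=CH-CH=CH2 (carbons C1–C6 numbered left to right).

C1 (4 σ bonds) has steric number 4: sp3.
C2 — 3 σ bonds, plus one π bond. Steric number 3, so sp2.
C3: 2 σ bonds, plus two π bonds; 2 regions of electron density → sp.
C4 carries 3 σ bonds, plus one π bond, giving a steric number of 3, so it is sp2.
C5: 3 σ bonds, plus one π bond — 3 electron domains, sp2.
C6 — 3 σ bonds, plus one π bond. Steric number 3, so sp2.

C1 sp3, C2 sp2, C3 sp, C4 sp2, C5 sp2, C6 sp2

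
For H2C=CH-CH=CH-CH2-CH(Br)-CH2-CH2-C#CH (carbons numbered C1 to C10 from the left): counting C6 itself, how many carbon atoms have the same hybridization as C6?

4

C6 is sp3 (only σ bonds).
C1: sp2
C2: sp2
C3: sp2
C4: sp2
C5: sp3 ✓
C6: sp3 ✓
C7: sp3 ✓
C8: sp3 ✓
C9: sp
C10: sp
4 carbons are sp3.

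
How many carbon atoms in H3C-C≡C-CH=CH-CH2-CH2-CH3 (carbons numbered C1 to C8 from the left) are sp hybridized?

2

C1: sp3
C2: sp ✓
C3: sp ✓
C4: sp2
C5: sp2
C6: sp3
C7: sp3
C8: sp3
C2, C3 → 2 sp carbons.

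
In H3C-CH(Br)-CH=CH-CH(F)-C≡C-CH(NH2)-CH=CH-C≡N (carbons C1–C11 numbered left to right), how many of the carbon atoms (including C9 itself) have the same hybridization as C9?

C9 is sp2 (one π bond).
C1: sp3
C2: sp3
C3: sp2 ✓
C4: sp2 ✓
C5: sp3
C6: sp
C7: sp
C8: sp3
C9: sp2 ✓
C10: sp2 ✓
C11: sp
4 carbons are sp2.

4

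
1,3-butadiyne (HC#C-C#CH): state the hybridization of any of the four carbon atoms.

Every carbon is part of a C≡C triple bond: two σ regions → sp.

sp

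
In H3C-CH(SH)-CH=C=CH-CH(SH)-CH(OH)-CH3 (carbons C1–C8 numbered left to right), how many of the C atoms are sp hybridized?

C1: sp3
C2: sp3
C3: sp2
C4: sp ✓
C5: sp2
C6: sp3
C7: sp3
C8: sp3
C4 → 1 sp carbon.

1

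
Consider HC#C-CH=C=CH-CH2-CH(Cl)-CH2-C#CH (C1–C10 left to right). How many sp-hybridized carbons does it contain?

5

C1: sp ✓
C2: sp ✓
C3: sp2
C4: sp ✓
C5: sp2
C6: sp3
C7: sp3
C8: sp3
C9: sp ✓
C10: sp ✓
C1, C2, C4, C9, C10 → 5 sp carbons.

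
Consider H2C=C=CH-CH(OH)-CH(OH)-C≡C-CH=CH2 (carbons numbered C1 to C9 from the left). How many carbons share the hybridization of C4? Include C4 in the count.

C4 is sp3 (only σ bonds).
C1: sp2
C2: sp
C3: sp2
C4: sp3 ✓
C5: sp3 ✓
C6: sp
C7: sp
C8: sp2
C9: sp2
2 carbons are sp3.

2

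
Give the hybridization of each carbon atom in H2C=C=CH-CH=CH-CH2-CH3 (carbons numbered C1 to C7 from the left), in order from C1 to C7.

C1 sp2, C2 sp, C3 sp2, C4 sp2, C5 sp2, C6 sp3, C7 sp3

C1 (3 σ bonds, plus one π bond) has steric number 3: sp2.
C2 (2 σ bonds, plus two π bonds) has steric number 2: sp.
C3: 3 σ bonds, plus one π bond; 3 regions of electron density → sp2.
C4 — 3 σ bonds, plus one π bond. Steric number 3, so sp2.
C5: 3 σ bonds, plus one π bond; 3 regions of electron density → sp2.
C6: 4 σ bonds — 4 electron domains, sp3.
C7: 4 σ bonds; 4 regions of electron density → sp3.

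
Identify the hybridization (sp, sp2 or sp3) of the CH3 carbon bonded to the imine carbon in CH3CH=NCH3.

sp^3

The CH3 carbon bonded to the imine carbon (4 σ bonds) has steric number 4: sp3.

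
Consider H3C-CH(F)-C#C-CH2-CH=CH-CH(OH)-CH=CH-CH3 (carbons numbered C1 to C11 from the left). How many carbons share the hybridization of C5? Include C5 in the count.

5

C5 is sp3 (only σ bonds).
C1: sp3 ✓
C2: sp3 ✓
C3: sp
C4: sp
C5: sp3 ✓
C6: sp2
C7: sp2
C8: sp3 ✓
C9: sp2
C10: sp2
C11: sp3 ✓
5 carbons are sp3.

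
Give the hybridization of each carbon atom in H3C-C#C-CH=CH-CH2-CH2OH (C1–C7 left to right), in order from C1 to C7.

C1 has 4 σ bonds: steric number 4 → sp3.
C2 is sp: 2 σ bonds, plus two π bonds, 2 electron-density regions.
C3 (2 σ bonds, plus two π bonds) has steric number 2: sp.
C4 is sp2: 3 σ bonds, plus one π bond, 3 electron-density regions.
C5: 3 σ bonds, plus one π bond; 3 regions of electron density → sp2.
C6 (4 σ bonds) has steric number 4: sp3.
C7 has 4 σ bonds: steric number 4 → sp3.

C1 sp3, C2 sp, C3 sp, C4 sp2, C5 sp2, C6 sp3, C7 sp3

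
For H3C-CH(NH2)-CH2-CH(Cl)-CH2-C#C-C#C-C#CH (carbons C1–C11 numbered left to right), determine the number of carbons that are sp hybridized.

6

C1: sp3
C2: sp3
C3: sp3
C4: sp3
C5: sp3
C6: sp ✓
C7: sp ✓
C8: sp ✓
C9: sp ✓
C10: sp ✓
C11: sp ✓
C6, C7, C8, C9, C10, C11 → 6 sp carbons.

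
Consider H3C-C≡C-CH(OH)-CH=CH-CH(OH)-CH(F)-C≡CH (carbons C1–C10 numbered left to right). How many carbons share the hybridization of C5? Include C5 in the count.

C5 is sp2 (one π bond).
C1: sp3
C2: sp
C3: sp
C4: sp3
C5: sp2 ✓
C6: sp2 ✓
C7: sp3
C8: sp3
C9: sp
C10: sp
2 carbons are sp2.

2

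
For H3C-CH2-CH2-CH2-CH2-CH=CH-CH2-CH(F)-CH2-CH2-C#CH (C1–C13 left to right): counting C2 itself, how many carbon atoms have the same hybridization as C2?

9

C2 is sp3 (only σ bonds).
C1: sp3 ✓
C2: sp3 ✓
C3: sp3 ✓
C4: sp3 ✓
C5: sp3 ✓
C6: sp2
C7: sp2
C8: sp3 ✓
C9: sp3 ✓
C10: sp3 ✓
C11: sp3 ✓
C12: sp
C13: sp
9 carbons are sp3.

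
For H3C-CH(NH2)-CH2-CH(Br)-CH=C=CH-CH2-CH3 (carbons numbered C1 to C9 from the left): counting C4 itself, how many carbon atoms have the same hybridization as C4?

C4 is sp3 (only σ bonds).
C1: sp3 ✓
C2: sp3 ✓
C3: sp3 ✓
C4: sp3 ✓
C5: sp2
C6: sp
C7: sp2
C8: sp3 ✓
C9: sp3 ✓
6 carbons are sp3.

6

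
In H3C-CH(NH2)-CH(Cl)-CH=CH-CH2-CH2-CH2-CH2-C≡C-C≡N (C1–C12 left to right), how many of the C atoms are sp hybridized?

C1: sp3
C2: sp3
C3: sp3
C4: sp2
C5: sp2
C6: sp3
C7: sp3
C8: sp3
C9: sp3
C10: sp ✓
C11: sp ✓
C12: sp ✓
C10, C11, C12 → 3 sp carbons.

3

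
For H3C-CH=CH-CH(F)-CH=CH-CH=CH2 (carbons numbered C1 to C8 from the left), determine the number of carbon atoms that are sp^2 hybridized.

C1: sp3
C2: sp2 ✓
C3: sp2 ✓
C4: sp3
C5: sp2 ✓
C6: sp2 ✓
C7: sp2 ✓
C8: sp2 ✓
C2, C3, C5, C6, C7, C8 → 6 sp2 carbons.

6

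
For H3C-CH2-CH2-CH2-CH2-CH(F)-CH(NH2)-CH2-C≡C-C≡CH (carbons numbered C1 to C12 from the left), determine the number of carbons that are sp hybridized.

C1: sp3
C2: sp3
C3: sp3
C4: sp3
C5: sp3
C6: sp3
C7: sp3
C8: sp3
C9: sp ✓
C10: sp ✓
C11: sp ✓
C12: sp ✓
C9, C10, C11, C12 → 4 sp carbons.

4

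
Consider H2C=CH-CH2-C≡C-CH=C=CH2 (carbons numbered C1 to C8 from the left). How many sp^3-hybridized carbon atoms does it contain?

C1: sp2
C2: sp2
C3: sp3 ✓
C4: sp
C5: sp
C6: sp2
C7: sp
C8: sp2
C3 → 1 sp3 carbon.

1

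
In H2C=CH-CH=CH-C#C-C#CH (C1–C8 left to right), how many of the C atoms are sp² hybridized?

4

C1: sp2 ✓
C2: sp2 ✓
C3: sp2 ✓
C4: sp2 ✓
C5: sp
C6: sp
C7: sp
C8: sp
C1, C2, C3, C4 → 4 sp2 carbons.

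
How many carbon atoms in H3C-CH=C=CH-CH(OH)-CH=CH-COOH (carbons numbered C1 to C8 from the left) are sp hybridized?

C1: sp3
C2: sp2
C3: sp ✓
C4: sp2
C5: sp3
C6: sp2
C7: sp2
C8: sp2
C3 → 1 sp carbon.

1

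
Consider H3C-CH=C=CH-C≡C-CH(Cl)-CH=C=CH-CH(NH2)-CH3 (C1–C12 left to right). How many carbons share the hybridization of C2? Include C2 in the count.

C2 is sp2 (one π bond).
C1: sp3
C2: sp2 ✓
C3: sp
C4: sp2 ✓
C5: sp
C6: sp
C7: sp3
C8: sp2 ✓
C9: sp
C10: sp2 ✓
C11: sp3
C12: sp3
4 carbons are sp2.

4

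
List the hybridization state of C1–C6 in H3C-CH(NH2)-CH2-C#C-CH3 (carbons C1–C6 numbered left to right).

C1 sp3, C2 sp3, C3 sp3, C4 sp, C5 sp, C6 sp3

C1 is sp3: 4 σ bonds, 4 electron-density regions.
C2 has 4 σ bonds: steric number 4 → sp3.
C3: 4 σ bonds; 4 regions of electron density → sp3.
C4 has 2 σ bonds, plus two π bonds: steric number 2 → sp.
C5 has 2 σ bonds, plus two π bonds: steric number 2 → sp.
C6 — 4 σ bonds. Steric number 4, so sp3.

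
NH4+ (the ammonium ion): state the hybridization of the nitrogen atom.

Four σ bonds, no lone pair → sp3, tetrahedral.

sp3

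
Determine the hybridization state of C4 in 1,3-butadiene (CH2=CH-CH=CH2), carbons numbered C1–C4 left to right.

C4: 3 σ bonds, plus one π bond; 3 regions of electron density → sp2.

sp2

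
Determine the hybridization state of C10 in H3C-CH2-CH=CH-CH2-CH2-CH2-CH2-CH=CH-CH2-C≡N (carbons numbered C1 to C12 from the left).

sp²

C10 has 3 σ bonds, plus one π bond: steric number 3 → sp2.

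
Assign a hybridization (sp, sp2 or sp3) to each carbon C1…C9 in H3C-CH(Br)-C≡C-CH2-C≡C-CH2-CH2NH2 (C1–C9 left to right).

C1 sp3, C2 sp3, C3 sp, C4 sp, C5 sp3, C6 sp, C7 sp, C8 sp3, C9 sp3

C1: 4 σ bonds — 4 electron domains, sp3.
C2 — 4 σ bonds. Steric number 4, so sp3.
C3 is sp: 2 σ bonds, plus two π bonds, 2 electron-density regions.
C4 is sp: 2 σ bonds, plus two π bonds, 2 electron-density regions.
C5 is sp3: 4 σ bonds, 4 electron-density regions.
C6: 2 σ bonds, plus two π bonds — 2 electron domains, sp.
C7: 2 σ bonds, plus two π bonds — 2 electron domains, sp.
C8 is sp3: 4 σ bonds, 4 electron-density regions.
C9: 4 σ bonds — 4 electron domains, sp3.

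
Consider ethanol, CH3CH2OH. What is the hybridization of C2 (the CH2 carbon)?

C2 (the CH2 carbon) is sp3: 4 σ bonds, 4 electron-density regions.

sp³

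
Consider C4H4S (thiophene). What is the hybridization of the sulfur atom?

sp^2

Analogous to furan: one S lone pair in the aromatic π system, S is sp2.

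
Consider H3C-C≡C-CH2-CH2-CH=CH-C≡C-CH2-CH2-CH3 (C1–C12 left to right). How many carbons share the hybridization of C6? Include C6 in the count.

2

C6 is sp2 (one π bond).
C1: sp3
C2: sp
C3: sp
C4: sp3
C5: sp3
C6: sp2 ✓
C7: sp2 ✓
C8: sp
C9: sp
C10: sp3
C11: sp3
C12: sp3
2 carbons are sp2.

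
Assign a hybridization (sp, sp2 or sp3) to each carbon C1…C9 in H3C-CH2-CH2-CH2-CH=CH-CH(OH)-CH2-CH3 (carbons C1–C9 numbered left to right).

C1 sp3, C2 sp3, C3 sp3, C4 sp3, C5 sp2, C6 sp2, C7 sp3, C8 sp3, C9 sp3

C1 has 4 σ bonds: steric number 4 → sp3.
C2 is sp3: 4 σ bonds, 4 electron-density regions.
C3 (4 σ bonds) has steric number 4: sp3.
C4 (4 σ bonds) has steric number 4: sp3.
C5: 3 σ bonds, plus one π bond; 3 regions of electron density → sp2.
C6 (3 σ bonds, plus one π bond) has steric number 3: sp2.
C7: 4 σ bonds; 4 regions of electron density → sp3.
C8: 4 σ bonds — 4 electron domains, sp3.
C9: 4 σ bonds — 4 electron domains, sp3.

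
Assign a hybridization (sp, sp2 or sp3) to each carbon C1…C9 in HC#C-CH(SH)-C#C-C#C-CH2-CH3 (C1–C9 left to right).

C1 sp, C2 sp, C3 sp3, C4 sp, C5 sp, C6 sp, C7 sp, C8 sp3, C9 sp3

C1 has 2 σ bonds, plus two π bonds: steric number 2 → sp.
C2 has 2 σ bonds, plus two π bonds: steric number 2 → sp.
C3 — 4 σ bonds. Steric number 4, so sp3.
C4: 2 σ bonds, plus two π bonds — 2 electron domains, sp.
C5 (2 σ bonds, plus two π bonds) has steric number 2: sp.
C6 is sp: 2 σ bonds, plus two π bonds, 2 electron-density regions.
C7: 2 σ bonds, plus two π bonds — 2 electron domains, sp.
C8 carries 4 σ bonds, giving a steric number of 4, so it is sp3.
C9 (4 σ bonds) has steric number 4: sp3.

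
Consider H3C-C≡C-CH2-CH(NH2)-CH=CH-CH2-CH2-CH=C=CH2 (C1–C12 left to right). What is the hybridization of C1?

sp³

C1 has 4 σ bonds: steric number 4 → sp3.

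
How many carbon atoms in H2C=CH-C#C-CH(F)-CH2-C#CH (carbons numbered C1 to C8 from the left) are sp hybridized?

4

C1: sp2
C2: sp2
C3: sp ✓
C4: sp ✓
C5: sp3
C6: sp3
C7: sp ✓
C8: sp ✓
C3, C4, C7, C8 → 4 sp carbons.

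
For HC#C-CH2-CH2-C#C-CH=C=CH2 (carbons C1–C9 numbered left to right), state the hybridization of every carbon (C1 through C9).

C1 (2 σ bonds, plus two π bonds) has steric number 2: sp.
C2: 2 σ bonds, plus two π bonds — 2 electron domains, sp.
C3 carries 4 σ bonds, giving a steric number of 4, so it is sp3.
C4 carries 4 σ bonds, giving a steric number of 4, so it is sp3.
C5 (2 σ bonds, plus two π bonds) has steric number 2: sp.
C6 has 2 σ bonds, plus two π bonds: steric number 2 → sp.
C7: 3 σ bonds, plus one π bond; 3 regions of electron density → sp2.
C8: 2 σ bonds, plus two π bonds; 2 regions of electron density → sp.
C9 carries 3 σ bonds, plus one π bond, giving a steric number of 3, so it is sp2.

C1 sp, C2 sp, C3 sp3, C4 sp3, C5 sp, C6 sp, C7 sp2, C8 sp, C9 sp2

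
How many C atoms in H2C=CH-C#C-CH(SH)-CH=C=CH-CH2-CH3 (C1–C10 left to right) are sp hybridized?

C1: sp2
C2: sp2
C3: sp ✓
C4: sp ✓
C5: sp3
C6: sp2
C7: sp ✓
C8: sp2
C9: sp3
C10: sp3
C3, C4, C7 → 3 sp carbons.

3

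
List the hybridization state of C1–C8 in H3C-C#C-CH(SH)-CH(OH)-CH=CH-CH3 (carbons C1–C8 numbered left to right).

C1 sp3, C2 sp, C3 sp, C4 sp3, C5 sp3, C6 sp2, C7 sp2, C8 sp3

C1 (4 σ bonds) has steric number 4: sp3.
C2 carries 2 σ bonds, plus two π bonds, giving a steric number of 2, so it is sp.
C3 — 2 σ bonds, plus two π bonds. Steric number 2, so sp.
C4 (4 σ bonds) has steric number 4: sp3.
C5 carries 4 σ bonds, giving a steric number of 4, so it is sp3.
C6 has 3 σ bonds, plus one π bond: steric number 3 → sp2.
C7 is sp2: 3 σ bonds, plus one π bond, 3 electron-density regions.
C8 (4 σ bonds) has steric number 4: sp3.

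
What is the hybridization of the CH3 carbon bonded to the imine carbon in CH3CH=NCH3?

sp^3

The CH3 carbon bonded to the imine carbon is sp3: 4 σ bonds, 4 electron-density regions.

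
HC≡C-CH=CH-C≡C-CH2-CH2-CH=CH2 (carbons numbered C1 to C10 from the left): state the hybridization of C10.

C10 has 3 σ bonds, plus one π bond: steric number 3 → sp2.

sp2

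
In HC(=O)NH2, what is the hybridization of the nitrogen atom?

Amide resonance delocalises the N lone pair; N is planar sp2.

sp2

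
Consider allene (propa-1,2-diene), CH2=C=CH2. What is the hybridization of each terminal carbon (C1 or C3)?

sp2

Each terminal carbon (C1 or C3) is sp2: 3 σ bonds, plus one π bond, 3 electron-density regions.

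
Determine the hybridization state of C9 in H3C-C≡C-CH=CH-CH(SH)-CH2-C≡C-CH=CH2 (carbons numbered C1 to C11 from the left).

sp

C9 carries 2 σ bonds, plus two π bonds, giving a steric number of 2, so it is sp.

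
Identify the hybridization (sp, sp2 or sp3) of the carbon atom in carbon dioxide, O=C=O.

Two σ bonds, two π bonds → steric number 2 → sp.

sp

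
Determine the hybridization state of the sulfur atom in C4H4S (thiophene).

sp^2

Analogous to furan: one S lone pair in the aromatic π system, S is sp2.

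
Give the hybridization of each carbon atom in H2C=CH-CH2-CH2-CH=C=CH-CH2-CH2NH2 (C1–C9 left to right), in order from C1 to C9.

C1 (3 σ bonds, plus one π bond) has steric number 3: sp2.
C2 is sp2: 3 σ bonds, plus one π bond, 3 electron-density regions.
C3: 4 σ bonds — 4 electron domains, sp3.
C4 (4 σ bonds) has steric number 4: sp3.
C5: 3 σ bonds, plus one π bond; 3 regions of electron density → sp2.
C6 is sp: 2 σ bonds, plus two π bonds, 2 electron-density regions.
C7 has 3 σ bonds, plus one π bond: steric number 3 → sp2.
C8: 4 σ bonds; 4 regions of electron density → sp3.
C9 carries 4 σ bonds, giving a steric number of 4, so it is sp3.

C1 sp2, C2 sp2, C3 sp3, C4 sp3, C5 sp2, C6 sp, C7 sp2, C8 sp3, C9 sp3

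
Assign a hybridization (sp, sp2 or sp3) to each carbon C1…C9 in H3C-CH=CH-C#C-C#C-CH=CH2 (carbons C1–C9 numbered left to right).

C1 is sp3: 4 σ bonds, 4 electron-density regions.
C2 carries 3 σ bonds, plus one π bond, giving a steric number of 3, so it is sp2.
C3 has 3 σ bonds, plus one π bond: steric number 3 → sp2.
C4 — 2 σ bonds, plus two π bonds. Steric number 2, so sp.
C5 has 2 σ bonds, plus two π bonds: steric number 2 → sp.
C6: 2 σ bonds, plus two π bonds — 2 electron domains, sp.
C7: 2 σ bonds, plus two π bonds — 2 electron domains, sp.
C8 has 3 σ bonds, plus one π bond: steric number 3 → sp2.
C9 carries 3 σ bonds, plus one π bond, giving a steric number of 3, so it is sp2.

C1 sp3, C2 sp2, C3 sp2, C4 sp, C5 sp, C6 sp, C7 sp, C8 sp2, C9 sp2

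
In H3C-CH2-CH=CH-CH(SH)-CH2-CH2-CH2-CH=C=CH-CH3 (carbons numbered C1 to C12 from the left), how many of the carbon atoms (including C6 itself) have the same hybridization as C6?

C6 is sp3 (only σ bonds).
C1: sp3 ✓
C2: sp3 ✓
C3: sp2
C4: sp2
C5: sp3 ✓
C6: sp3 ✓
C7: sp3 ✓
C8: sp3 ✓
C9: sp2
C10: sp
C11: sp2
C12: sp3 ✓
7 carbons are sp3.

7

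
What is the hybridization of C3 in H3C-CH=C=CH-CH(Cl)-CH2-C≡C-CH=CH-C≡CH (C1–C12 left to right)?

sp

C3 has 2 σ bonds, plus two π bonds: steric number 2 → sp.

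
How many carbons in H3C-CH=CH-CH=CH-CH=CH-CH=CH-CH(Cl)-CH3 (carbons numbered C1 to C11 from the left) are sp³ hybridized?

C1: sp3 ✓
C2: sp2
C3: sp2
C4: sp2
C5: sp2
C6: sp2
C7: sp2
C8: sp2
C9: sp2
C10: sp3 ✓
C11: sp3 ✓
C1, C10, C11 → 3 sp3 carbons.

3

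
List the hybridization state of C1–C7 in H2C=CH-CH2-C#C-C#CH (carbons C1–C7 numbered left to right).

C1 sp2, C2 sp2, C3 sp3, C4 sp, C5 sp, C6 sp, C7 sp

C1: 3 σ bonds, plus one π bond; 3 regions of electron density → sp2.
C2 is sp2: 3 σ bonds, plus one π bond, 3 electron-density regions.
C3 — 4 σ bonds. Steric number 4, so sp3.
C4 (2 σ bonds, plus two π bonds) has steric number 2: sp.
C5 carries 2 σ bonds, plus two π bonds, giving a steric number of 2, so it is sp.
C6: 2 σ bonds, plus two π bonds — 2 electron domains, sp.
C7 has 2 σ bonds, plus two π bonds: steric number 2 → sp.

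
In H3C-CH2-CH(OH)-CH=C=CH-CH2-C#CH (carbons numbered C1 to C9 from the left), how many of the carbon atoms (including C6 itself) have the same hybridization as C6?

2

C6 is sp2 (one π bond).
C1: sp3
C2: sp3
C3: sp3
C4: sp2 ✓
C5: sp
C6: sp2 ✓
C7: sp3
C8: sp
C9: sp
2 carbons are sp2.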